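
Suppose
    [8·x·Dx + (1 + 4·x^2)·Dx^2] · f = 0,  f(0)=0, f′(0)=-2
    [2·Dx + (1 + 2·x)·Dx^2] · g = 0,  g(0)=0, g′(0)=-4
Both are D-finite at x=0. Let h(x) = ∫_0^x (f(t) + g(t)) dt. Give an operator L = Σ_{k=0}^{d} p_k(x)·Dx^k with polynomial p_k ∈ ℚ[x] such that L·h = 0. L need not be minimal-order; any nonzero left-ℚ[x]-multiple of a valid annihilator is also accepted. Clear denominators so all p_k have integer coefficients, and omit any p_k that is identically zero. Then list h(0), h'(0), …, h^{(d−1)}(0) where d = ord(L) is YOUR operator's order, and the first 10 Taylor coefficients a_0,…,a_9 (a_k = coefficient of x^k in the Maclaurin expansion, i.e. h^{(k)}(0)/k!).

L = (-8 - 48·x + 96·x^2 + 64·x^3)·Dx^2 + (-8 - 16·x + 192·x^3 + 128·x^4)·Dx^3 + (-1 + 2·x + 8·x^2 + 16·x^3 + 48·x^4 + 32·x^5)·Dx^4  (order 4).
h: a_k = 0, 0, -3, 4/3, -2/3, 8/5, -16/5, 64/21, -16/7, 64/9, …
ICs: h(0) = 0, h′(0) = 0, h′′(0) = -6, h′′′(0) = 8.

f: a_k = 0, -2, 0, 8/3, 0, -32/5, 0, 128/7, 0, -512/9, …
g: a_k = 0, -4, 4, -16/3, 8, -64/5, 64/3, -256/7, 64, -1024/9, …
Weyl lclm of L_f,L_g ⇒ L₀ (ord ≤ 4).
h=∫₀ˣh₀: take L = L₀·Dx.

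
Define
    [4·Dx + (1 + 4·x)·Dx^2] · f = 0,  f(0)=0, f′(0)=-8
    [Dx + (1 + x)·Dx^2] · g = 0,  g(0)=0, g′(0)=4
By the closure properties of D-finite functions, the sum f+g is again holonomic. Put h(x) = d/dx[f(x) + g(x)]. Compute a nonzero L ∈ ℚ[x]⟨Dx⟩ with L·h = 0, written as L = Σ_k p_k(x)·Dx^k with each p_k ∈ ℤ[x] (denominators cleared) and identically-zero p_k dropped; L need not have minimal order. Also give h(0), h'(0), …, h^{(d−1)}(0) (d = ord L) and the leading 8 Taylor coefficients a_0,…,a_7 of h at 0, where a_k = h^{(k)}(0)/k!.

L = 8 + (10 + 16·x)·Dx + (1 + 5·x + 4·x^2)·Dx^2  (order 2).
h: a_k = -4, 28, -124, 508, -2044, 8188, -32764, 131068, …
ICs: h(0) = -4, h′(0) = 28.

f: a_k = 0, -8, 16, -128/3, 128, -2048/5, 4096/3, -32768/7, …
g: a_k = 0, 4, -2, 4/3, -1, 4/5, -2/3, 4/7, …
L₀ := lclm(L_f,L_g); ord L₀ ≤ 2+2.
Derive L from L₀ (diff closure).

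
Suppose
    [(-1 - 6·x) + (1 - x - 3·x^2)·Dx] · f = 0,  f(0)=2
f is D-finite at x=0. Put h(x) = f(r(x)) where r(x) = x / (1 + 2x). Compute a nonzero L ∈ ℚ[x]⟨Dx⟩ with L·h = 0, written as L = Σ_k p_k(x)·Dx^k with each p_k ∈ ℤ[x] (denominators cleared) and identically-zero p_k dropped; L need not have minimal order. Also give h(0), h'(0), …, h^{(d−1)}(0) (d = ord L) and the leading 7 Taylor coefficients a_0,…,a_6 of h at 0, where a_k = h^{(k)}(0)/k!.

L = (1 + 8·x) + (-1 - 5·x - 5·x^2 + 2·x^3)·Dx  (order 1).
h: a_k = 2, 2, 4, -10, 34, -112, 370, …
ICs: h(0) = 2.

f: a_k = 2, 2, 8, 14, 38, 80, 194, …
Change of var in L_f (x↦r) gives L₀.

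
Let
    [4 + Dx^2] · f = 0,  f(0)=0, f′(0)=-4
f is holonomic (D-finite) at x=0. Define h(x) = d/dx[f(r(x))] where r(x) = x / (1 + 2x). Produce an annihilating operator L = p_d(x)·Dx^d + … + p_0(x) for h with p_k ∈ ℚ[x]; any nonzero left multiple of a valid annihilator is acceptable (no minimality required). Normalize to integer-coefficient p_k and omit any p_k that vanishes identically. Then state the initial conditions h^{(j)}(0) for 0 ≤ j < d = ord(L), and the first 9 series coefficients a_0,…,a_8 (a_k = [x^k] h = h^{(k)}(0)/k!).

f: a_k = 0, -4, 0, 8/3, 0, -8/15, 0, 16/315, 0, …
Substitute x→r, Dx→(1/r')Dx; clear ⇒ L₀.
h=h₀': d/dx-closure on L₀ ⇒ L.
L = (28 + 96·x + 96·x^2) + (12 + 72·x + 144·x^2 + 96·x^3)·Dx + (1 + 8·x + 24·x^2 + 32·x^3 + 16·x^4)·Dx^2  (order 2).
h: a_k = -4, 16, -40, 64, -8/3, -480, 110896/45, -407296/45, 1793432/63, …
ICs: h(0) = -4, h′(0) = 16.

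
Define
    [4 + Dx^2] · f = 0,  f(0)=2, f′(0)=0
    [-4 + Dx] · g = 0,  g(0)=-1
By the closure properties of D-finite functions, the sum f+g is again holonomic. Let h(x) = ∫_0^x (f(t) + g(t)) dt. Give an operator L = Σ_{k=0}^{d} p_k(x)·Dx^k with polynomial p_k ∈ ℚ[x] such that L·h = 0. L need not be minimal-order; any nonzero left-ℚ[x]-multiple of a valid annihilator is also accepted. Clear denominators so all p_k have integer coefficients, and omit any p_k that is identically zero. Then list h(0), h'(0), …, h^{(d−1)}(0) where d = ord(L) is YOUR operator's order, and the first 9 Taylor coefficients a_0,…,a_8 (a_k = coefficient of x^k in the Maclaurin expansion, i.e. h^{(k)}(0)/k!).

L = -16·Dx + 4·Dx^2 - 4·Dx^3 + Dx^4  (order 4).
h: a_k = 0, 1, -2, -4, -8/3, -28/15, -64/45, -88/105, -128/315, …
ICs: h(0) = 0, h′(0) = 1, h′′(0) = -4, h′′′(0) = -24.

f: a_k = 2, 0, -4, 0, 4/3, 0, -8/45, 0, 4/315, …
g: a_k = -1, -4, -8, -32/3, -32/3, -128/15, -256/45, -1024/315, -512/315, …
Weyl lclm of L_f,L_g ⇒ L₀ (ord ≤ 3).
∫: right-multiply L₀ by Dx.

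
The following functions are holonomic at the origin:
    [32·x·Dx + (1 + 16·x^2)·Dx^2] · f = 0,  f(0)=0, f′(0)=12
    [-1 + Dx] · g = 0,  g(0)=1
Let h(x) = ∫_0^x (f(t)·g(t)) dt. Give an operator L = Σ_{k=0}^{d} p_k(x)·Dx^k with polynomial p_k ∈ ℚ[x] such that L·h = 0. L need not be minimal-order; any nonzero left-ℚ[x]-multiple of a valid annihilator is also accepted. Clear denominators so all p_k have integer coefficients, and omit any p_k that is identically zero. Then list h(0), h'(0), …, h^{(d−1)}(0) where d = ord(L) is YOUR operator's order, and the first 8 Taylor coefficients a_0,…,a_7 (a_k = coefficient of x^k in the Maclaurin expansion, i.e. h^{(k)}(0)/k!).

L = (1 - 32·x + 16·x^2)·Dx + (-2 + 32·x - 32·x^2)·Dx^2 + (1 + 16·x^2)·Dx^3  (order 3).
h: a_k = 0, 0, 6, 4, -29/2, -62/5, 1943/20, 3623/42, …
ICs: h(0) = 0, h′(0) = 0, h′′(0) = 12.

f: a_k = 0, 12, 0, -64, 0, 3072/5, 0, -49152/7, …
g: a_k = 1, 1, 1/2, 1/6, 1/24, 1/120, 1/720, 1/5040, …
L₀ := L_f ⊗_s L_g (sym. prod.), ord ≤ 2.
h=∫h₀ ⇒ L = L₀·Dx.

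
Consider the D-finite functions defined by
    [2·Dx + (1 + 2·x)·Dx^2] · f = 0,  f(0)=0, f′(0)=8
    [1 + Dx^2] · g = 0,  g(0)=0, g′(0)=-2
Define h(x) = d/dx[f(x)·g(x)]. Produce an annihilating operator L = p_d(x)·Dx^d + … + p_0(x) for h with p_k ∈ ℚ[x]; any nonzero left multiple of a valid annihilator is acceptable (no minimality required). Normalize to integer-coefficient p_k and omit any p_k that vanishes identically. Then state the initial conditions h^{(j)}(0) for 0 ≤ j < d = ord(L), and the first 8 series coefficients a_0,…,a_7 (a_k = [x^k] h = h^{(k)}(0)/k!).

f: a_k = 0, 8, -8, 32/3, -16, 128/5, -128/3, 512/7, …
g: a_k = 0, -2, 0, 1/3, 0, -1/60, 0, 1/2520, …
Sym-product of L_f,L_g gives L₀ (≤ ord 4).
h=h₀': d/dx-closure on L₀ ⇒ L.
L = (-52 - 31·x - 87·x^2 - 96·x^3 - 8·x^4 + 48·x^5 + 16·x^6) + (-33 - 98·x - 80·x^2 + 80·x^4 + 32·x^5)·Dx + (-55 - 46·x - 110·x^2 - 96·x^3 + 32·x^4 + 96·x^5 + 32·x^6)·Dx^2 + (-33 - 98·x - 80·x^2 + 80·x^4 + 32·x^5)·Dx^3 + (-3 - 15·x - 23·x^2 + 40·x^4 + 48·x^5 + 16·x^6)·Dx^4  (order 4).
h: a_k = 0, -32, 48, -224/3, 440/3, -860/3, 8414/15, -347576/315, …
ICs: h(0) = 0, h′(0) = -32, h′′(0) = 96, h′′′(0) = -448.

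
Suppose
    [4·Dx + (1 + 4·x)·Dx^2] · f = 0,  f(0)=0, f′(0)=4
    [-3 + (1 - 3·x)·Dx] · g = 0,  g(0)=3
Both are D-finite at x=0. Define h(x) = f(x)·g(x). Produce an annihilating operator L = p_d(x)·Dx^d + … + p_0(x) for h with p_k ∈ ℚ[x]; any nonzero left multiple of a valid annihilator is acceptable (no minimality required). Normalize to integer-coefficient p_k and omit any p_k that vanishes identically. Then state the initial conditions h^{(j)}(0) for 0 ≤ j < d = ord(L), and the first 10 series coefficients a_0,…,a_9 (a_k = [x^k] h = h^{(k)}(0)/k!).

f: a_k = 0, 4, -8, 64/3, -64, 1024/5, -2048/3, 16384/7, -8192, 262144/9, …
g: a_k = 3, 9, 27, 81, 243, 729, 2187, 6561, 19683, 59049, …
L₀ := L_f ⊗_s L_g (sym. prod.), ord ≤ 2.
L = 12 + (2 + 36·x)·Dx + (-1 - x + 12·x^2)·Dx^2  (order 2).
h: a_k = 0, 12, 12, 100, 108, 4692/5, 3836/5, 326316/35, 118788/35, 10244132/105, …
ICs: h(0) = 0, h′(0) = 12.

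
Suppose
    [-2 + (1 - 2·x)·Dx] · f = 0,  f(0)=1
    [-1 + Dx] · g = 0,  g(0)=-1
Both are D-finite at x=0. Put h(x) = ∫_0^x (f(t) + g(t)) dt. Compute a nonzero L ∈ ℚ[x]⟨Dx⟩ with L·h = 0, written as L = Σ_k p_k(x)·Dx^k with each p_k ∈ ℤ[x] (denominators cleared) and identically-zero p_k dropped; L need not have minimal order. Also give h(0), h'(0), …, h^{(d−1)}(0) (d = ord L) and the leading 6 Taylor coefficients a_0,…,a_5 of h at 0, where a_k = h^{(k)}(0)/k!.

L = (-6 - 4·x)·Dx + (7 + 4·x - 4·x^2)·Dx^2 + (-1 + 4·x^2)·Dx^3  (order 3).
h: a_k = 0, 0, 1/2, 7/6, 47/24, 383/120, …
ICs: h(0) = 0, h′(0) = 0, h′′(0) = 1.

f: a_k = 1, 2, 4, 8, 16, 32, …
g: a_k = -1, -1, -1/2, -1/6, -1/24, -1/120, …
L₀ := lclm(L_f,L_g); ord L₀ ≤ 1+1.
h=∫₀ˣh₀: take L = L₀·Dx.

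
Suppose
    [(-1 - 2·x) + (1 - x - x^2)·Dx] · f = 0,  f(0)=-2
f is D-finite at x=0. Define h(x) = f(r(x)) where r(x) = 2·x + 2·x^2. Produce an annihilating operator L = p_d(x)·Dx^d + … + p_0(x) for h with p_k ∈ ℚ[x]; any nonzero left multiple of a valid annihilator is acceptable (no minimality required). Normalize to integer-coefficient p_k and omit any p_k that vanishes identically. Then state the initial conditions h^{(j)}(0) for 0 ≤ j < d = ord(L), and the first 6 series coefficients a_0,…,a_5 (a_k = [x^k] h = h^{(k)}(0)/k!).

L = (2 + 12·x + 24·x^2 + 16·x^3) + (-1 + 2·x + 6·x^2 + 8·x^3 + 4·x^4)·Dx  (order 1).
h: a_k = -2, -4, -20, -80, -320, -1296, …
ICs: h(0) = -2.

f: a_k = -2, -2, -4, -6, -10, -16, …
h₀=f(r): pull back L_f along r ⇒ L₀.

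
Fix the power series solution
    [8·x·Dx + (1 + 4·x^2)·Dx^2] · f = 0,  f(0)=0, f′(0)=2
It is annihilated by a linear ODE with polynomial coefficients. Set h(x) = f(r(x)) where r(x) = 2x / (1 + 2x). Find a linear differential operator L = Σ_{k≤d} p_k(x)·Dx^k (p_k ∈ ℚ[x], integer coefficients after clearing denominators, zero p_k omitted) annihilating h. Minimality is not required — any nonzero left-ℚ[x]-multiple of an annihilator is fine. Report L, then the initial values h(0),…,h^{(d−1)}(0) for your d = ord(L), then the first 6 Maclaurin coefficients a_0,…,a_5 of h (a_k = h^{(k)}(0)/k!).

L = (4 + 40·x)·Dx + (1 + 4·x + 20·x^2)·Dx^2  (order 2).
h: a_k = 0, 4, -8, -16/3, 96, -1216/5, …
ICs: h(0) = 0, h′(0) = 4.

f: a_k = 0, 2, 0, -8/3, 0, 32/5, …
Substitute x→r, Dx→(1/r')Dx; clear ⇒ L₀.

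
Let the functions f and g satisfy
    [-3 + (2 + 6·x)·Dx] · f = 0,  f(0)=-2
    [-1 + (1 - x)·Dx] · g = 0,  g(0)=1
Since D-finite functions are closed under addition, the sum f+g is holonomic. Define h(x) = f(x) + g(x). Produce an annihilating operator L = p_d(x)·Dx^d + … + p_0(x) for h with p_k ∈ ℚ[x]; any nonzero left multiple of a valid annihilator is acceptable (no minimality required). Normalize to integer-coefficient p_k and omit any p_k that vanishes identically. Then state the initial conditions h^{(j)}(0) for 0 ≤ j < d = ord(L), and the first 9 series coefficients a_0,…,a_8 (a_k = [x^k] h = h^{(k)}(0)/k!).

f: a_k = -2, -3, 9/4, -27/8, 405/64, -1701/128, 15309/512, -72171/1024, 2814669/16384, …
g: a_k = 1, 1, 1, 1, 1, 1, 1, 1, 1, …
Sum ⇒ L₀ = lclm(L_f,L_g) in ℚ(x)⟨Dx⟩.
L = (21 + 27·x) + (-17 - 30·x - 81·x^2)·Dx + (-2 + 14·x + 42·x^2 - 54·x^3)·Dx^2  (order 2).
h: a_k = -1, -2, 13/4, -19/8, 469/64, -1573/128, 15821/512, -71147/1024, 2831053/16384, …
ICs: h(0) = -1, h′(0) = -2.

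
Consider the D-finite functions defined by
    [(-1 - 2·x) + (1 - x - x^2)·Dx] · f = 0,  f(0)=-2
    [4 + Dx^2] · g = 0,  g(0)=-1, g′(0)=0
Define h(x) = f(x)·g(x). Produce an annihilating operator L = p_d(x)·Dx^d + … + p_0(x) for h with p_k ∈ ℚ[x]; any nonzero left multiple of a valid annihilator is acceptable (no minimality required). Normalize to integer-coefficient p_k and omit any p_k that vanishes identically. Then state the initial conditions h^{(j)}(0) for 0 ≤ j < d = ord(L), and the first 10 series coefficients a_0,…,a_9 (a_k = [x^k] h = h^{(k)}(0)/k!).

f: a_k = -2, -2, -4, -6, -10, -16, -26, -42, -68, -110, …
g: a_k = -1, 0, 2, 0, -2/3, 0, 4/45, 0, -2/315, 0, …
f·g: L₀ = L_f ⊗_s L_g, ord ≤ 1·2.
L = (-2 + 4·x + 4·x^2) + (2 + 4·x)·Dx + (-1 + x + x^2)·Dx^2  (order 2).
h: a_k = 2, 2, 0, 2, 10/3, 16/3, 382/45, 622/45, 2344/105, 11386/315, …
ICs: h(0) = 2, h′(0) = 2.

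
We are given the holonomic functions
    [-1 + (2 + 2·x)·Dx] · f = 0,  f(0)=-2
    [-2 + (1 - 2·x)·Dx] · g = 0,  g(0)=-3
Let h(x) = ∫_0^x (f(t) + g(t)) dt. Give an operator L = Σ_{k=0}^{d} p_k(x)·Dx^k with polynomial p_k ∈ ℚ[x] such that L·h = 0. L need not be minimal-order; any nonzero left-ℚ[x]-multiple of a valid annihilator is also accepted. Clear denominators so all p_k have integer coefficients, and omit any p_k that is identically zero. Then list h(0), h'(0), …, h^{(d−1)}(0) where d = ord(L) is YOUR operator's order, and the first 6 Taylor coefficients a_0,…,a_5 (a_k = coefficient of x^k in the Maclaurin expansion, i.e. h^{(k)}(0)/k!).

L = (6 + 4·x)·Dx + (-11 - 20·x - 12·x^2)·Dx^2 + (2 + 2·x - 8·x^2 - 8·x^3)·Dx^3  (order 3).
h: a_k = 0, -5, -7/2, -47/12, -193/32, -3067/320, …
ICs: h(0) = 0, h′(0) = -5, h′′(0) = -7.

f: a_k = -2, -1, 1/4, -1/8, 5/64, -7/128, …
g: a_k = -3, -6, -12, -24, -48, -96, …
Sum ⇒ L₀ = lclm(L_f,L_g) in ℚ(x)⟨Dx⟩.
∫: right-multiply L₀ by Dx.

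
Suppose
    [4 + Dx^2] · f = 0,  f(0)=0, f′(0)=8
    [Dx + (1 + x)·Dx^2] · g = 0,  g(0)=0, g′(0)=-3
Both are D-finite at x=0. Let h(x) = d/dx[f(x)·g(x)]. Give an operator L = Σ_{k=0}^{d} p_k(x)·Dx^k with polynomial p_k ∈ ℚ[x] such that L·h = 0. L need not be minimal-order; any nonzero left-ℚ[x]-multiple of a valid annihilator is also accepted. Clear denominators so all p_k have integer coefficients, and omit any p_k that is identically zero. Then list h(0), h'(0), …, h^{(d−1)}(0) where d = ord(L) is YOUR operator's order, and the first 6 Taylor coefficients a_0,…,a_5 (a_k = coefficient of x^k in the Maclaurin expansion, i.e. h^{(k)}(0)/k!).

L = (-56 + 896·x + 4416·x^2 + 8064·x^3 + 7136·x^4 + 3072·x^5 + 512·x^6) + (72 + 776·x + 2080·x^2 + 2400·x^3 + 1280·x^4 + 256·x^5)·Dx + (70 + 824·x + 2780·x^2 + 4416·x^3 + 3664·x^4 + 1536·x^5 + 256·x^6)·Dx^2 + (18 + 194·x + 520·x^2 + 600·x^3 + 320·x^4 + 64·x^5)·Dx^3 + (21 + 150·x + 419·x^2 + 600·x^3 + 470·x^4 + 192·x^5 + 32·x^6)·Dx^4  (order 4).
h: a_k = 0, -48, 36, 32, -10, -16, …
ICs: h(0) = 0, h′(0) = -48, h′′(0) = 72, h′′′(0) = 192.

f: a_k = 0, 8, 0, -16/3, 0, 16/15, …
g: a_k = 0, -3, 3/2, -1, 3/4, -3/5, …
Sym-product of L_f,L_g gives L₀ (≤ ord 4).
h=h₀': d/dx-closure on L₀ ⇒ L.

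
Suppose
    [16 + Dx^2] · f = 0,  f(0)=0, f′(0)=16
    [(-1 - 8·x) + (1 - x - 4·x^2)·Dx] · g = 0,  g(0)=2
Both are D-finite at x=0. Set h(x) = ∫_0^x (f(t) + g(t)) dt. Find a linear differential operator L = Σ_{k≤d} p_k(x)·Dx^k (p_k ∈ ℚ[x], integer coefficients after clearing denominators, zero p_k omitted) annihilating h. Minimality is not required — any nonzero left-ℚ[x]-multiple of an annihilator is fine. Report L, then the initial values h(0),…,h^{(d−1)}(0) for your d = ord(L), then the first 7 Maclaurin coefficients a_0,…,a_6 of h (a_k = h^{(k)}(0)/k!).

f: a_k = 0, 16, 0, -128/3, 0, 512/15, 0, …
g: a_k = 2, 2, 10, 18, 58, 130, 362, …
h₀=f+g: left-lcm gives L₀, ord ≤ 3.
h=∫₀ˣh₀: take L = L₀·Dx.
L = (-560 - 4608·x - 1664·x^2 - 6144·x^3 - 10240·x^4 - 16384·x^5)·Dx + (208 - 272·x - 896·x^2 + 1408·x^3 + 1536·x^4 - 6144·x^5 - 8192·x^6)·Dx^2 + (-35 - 288·x - 104·x^2 - 384·x^3 - 640·x^4 - 1024·x^5)·Dx^3 + (13 - 17·x - 56·x^2 + 88·x^3 + 96·x^4 - 384·x^5 - 512·x^6)·Dx^4  (order 4).
h: a_k = 0, 2, 9, 10/3, -37/6, 58/5, 1231/45, …
ICs: h(0) = 0, h′(0) = 2, h′′(0) = 18, h′′′(0) = 20.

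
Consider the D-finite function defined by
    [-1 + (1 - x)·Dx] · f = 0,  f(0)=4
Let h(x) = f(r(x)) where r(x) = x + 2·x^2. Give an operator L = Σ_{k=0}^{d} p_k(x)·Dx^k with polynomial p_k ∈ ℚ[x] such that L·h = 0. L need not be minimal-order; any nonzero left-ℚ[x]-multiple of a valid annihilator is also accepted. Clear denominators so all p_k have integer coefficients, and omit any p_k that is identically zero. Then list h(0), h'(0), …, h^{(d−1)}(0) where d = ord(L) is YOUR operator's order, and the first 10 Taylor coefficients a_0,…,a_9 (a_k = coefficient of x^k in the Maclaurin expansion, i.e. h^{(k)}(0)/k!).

L = (1 + 4·x) + (-1 + x + 2·x^2)·Dx  (order 1).
h: a_k = 4, 4, 12, 20, 44, 84, 172, 340, 684, 1364, …
ICs: h(0) = 4.

f: a_k = 4, 4, 4, 4, 4, 4, 4, 4, 4, 4, …
f∘r: x↦r, Dx↦Dx/r' in L_f ⇒ L₀.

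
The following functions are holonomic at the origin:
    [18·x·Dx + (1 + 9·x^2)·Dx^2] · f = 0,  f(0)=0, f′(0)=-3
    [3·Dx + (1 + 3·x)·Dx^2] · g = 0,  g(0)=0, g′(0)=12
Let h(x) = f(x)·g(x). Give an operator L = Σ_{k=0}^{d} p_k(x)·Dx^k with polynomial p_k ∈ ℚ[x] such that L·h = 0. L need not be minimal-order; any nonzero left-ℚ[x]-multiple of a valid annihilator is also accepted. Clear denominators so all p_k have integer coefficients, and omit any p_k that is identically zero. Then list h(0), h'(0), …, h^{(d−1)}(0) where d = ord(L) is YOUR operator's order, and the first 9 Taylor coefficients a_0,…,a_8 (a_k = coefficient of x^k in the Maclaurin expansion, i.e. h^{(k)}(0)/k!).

f: a_k = 0, -3, 0, 9, 0, -243/5, 0, 2187/7, 0, …
g: a_k = 0, 12, -18, 36, -81, 972/5, -486, 8748/7, -6561/2, …
f·g: L₀ = L_f ⊗_s L_g, ord ≤ 2·2.
L = (648 + 3564·x + 19440·x^2 + 113724·x^3 + 262440·x^4 + 341172·x^5 + 236196·x^7)·Dx + (162 + 3348·x + 24948·x^2 + 117612·x^3 + 396576·x^4 + 813564·x^5 + 918540·x^6 + 236196·x^7 + 826686·x^8)·Dx^2 + (36 + 576·x + 5184·x^2 + 25272·x^3 + 87480·x^4 + 227448·x^5 + 419904·x^6 + 472392·x^7 + 236196·x^8 + 472392·x^9)·Dx^3 + (5 + 54·x + 333·x^2 + 1512·x^3 + 5346·x^4 + 14580·x^5 + 30618·x^6 + 52488·x^7 + 59049·x^8 + 39366·x^9 + 59049·x^10)·Dx^4  (order 4).
h: a_k = 0, 0, -36, 54, 0, 81, -4212/5, 8019/5, 0, …
ICs: h(0) = 0, h′(0) = 0, h′′(0) = -72, h′′′(0) = 324.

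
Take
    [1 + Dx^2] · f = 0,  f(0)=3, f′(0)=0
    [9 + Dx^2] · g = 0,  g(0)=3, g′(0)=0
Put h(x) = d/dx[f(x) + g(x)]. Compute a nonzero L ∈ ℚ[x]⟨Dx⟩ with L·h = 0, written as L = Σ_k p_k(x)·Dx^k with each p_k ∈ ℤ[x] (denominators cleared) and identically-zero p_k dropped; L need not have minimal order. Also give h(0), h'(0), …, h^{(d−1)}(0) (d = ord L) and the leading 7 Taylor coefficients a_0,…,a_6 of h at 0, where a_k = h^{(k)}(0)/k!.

L = 9 + 10·Dx^2 + Dx^4  (order 4).
h: a_k = 0, -30, 0, 41, 0, -73/4, 0, …
ICs: h(0) = 0, h′(0) = -30, h′′(0) = 0, h′′′(0) = 246.

f: a_k = 3, 0, -3/2, 0, 1/8, 0, -1/240, …
g: a_k = 3, 0, -27/2, 0, 81/8, 0, -243/80, …
Weyl lclm of L_f,L_g ⇒ L₀ (ord ≤ 4).
Derive L from L₀ (diff closure).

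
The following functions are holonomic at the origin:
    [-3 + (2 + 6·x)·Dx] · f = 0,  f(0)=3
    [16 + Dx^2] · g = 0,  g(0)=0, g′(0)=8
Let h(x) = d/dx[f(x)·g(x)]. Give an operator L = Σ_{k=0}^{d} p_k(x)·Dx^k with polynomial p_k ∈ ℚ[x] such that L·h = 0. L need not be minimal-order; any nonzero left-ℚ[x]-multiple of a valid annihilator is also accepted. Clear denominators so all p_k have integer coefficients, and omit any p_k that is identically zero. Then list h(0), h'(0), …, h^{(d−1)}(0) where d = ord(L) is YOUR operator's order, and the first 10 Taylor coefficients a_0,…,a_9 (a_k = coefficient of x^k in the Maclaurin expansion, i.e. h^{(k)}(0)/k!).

L = (9613 + 83712·x + 273024·x^2 + 442368·x^3 + 331776·x^4) + (-444 - 5940·x - 20736·x^2 - 20736·x^3)·Dx + (364 + 3720·x + 14796·x^2 + 27648·x^3 + 20736·x^4)·Dx^2  (order 2).
h: a_k = 24, 72, -273, -222, 3781/16, 61569/80, -3137023/1920, 855943/224, -4801378103/430080, 8289163441/258048, …
ICs: h(0) = 24, h′(0) = 72.

f: a_k = 3, 9/2, -27/8, 81/16, -1215/128, 5103/256, -45927/1024, 216513/2048, -8444007/32768, 42220035/65536, …
g: a_k = 0, 8, 0, -64/3, 0, 256/15, 0, -2048/315, 0, 4096/2835, …
f·g: L₀ = L_f ⊗_s L_g, ord ≤ 1·2.
Differentiate: ansatz ord ≤ ord L₀ ⇒ L.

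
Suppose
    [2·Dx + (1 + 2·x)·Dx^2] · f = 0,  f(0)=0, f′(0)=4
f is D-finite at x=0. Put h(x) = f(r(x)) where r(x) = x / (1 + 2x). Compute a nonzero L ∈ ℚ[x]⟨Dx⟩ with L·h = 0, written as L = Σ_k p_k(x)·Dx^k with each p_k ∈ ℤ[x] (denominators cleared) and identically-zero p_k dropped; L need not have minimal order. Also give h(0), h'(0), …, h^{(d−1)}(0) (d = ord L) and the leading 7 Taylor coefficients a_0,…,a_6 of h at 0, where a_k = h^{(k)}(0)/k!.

L = (6 + 16·x)·Dx + (1 + 6·x + 8·x^2)·Dx^2  (order 2).
h: a_k = 0, 4, -12, 112/3, -120, 1984/5, -1344, …
ICs: h(0) = 0, h′(0) = 4.

f: a_k = 0, 4, -4, 16/3, -8, 64/5, -64/3, …
h₀=f(r): pull back L_f along r ⇒ L₀.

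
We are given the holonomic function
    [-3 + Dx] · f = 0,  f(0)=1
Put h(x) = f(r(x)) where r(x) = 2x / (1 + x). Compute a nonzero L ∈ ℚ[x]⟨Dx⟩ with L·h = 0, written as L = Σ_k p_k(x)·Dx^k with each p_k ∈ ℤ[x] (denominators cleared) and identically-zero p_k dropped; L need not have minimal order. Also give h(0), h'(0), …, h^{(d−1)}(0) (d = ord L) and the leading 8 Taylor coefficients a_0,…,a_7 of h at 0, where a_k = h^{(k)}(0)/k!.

f: a_k = 1, 3, 9/2, 9/2, 27/8, 81/40, 81/80, 243/560, …
h₀=f(r): pull back L_f along r ⇒ L₀.
L = -6 + (1 + 2·x + x^2)·Dx  (order 1).
h: a_k = 1, 6, 12, 6, -6, -6/5, 24/5, -114/35, …
ICs: h(0) = 1.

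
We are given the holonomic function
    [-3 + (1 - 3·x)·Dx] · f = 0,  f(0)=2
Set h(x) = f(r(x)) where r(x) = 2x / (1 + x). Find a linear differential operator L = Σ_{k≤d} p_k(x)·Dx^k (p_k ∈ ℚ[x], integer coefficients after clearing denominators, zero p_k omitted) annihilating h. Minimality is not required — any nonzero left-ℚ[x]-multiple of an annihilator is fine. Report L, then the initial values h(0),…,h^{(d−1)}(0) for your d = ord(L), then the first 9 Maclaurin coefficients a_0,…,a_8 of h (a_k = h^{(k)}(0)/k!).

L = 6 + (-1 + 4·x + 5·x^2)·Dx  (order 1).
h: a_k = 2, 12, 60, 300, 1500, 7500, 37500, 187500, 937500, …
ICs: h(0) = 2.

f: a_k = 2, 6, 18, 54, 162, 486, 1458, 4374, 13122, …
h₀=f(r): pull back L_f along r ⇒ L₀.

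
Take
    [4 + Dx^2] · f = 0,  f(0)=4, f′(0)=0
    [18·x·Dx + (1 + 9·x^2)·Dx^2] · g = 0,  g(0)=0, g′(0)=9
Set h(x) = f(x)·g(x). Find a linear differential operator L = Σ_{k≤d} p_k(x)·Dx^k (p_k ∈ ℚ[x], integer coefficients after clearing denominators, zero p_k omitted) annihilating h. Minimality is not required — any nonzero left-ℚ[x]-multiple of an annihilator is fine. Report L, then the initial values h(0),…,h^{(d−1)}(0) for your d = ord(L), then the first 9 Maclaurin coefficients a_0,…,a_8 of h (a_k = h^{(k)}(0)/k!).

L = (2080 + 50256·x^2 + 89424·x^4 + 186624·x^6 + 419904·x^8) + (3168·x + 38880·x^3 + 139968·x^5 + 419904·x^7)·Dx + (572 + 13788·x^2 + 33048·x^4 + 93312·x^6 + 209952·x^8)·Dx^2 + (792·x + 9720·x^3 + 34992·x^5 + 104976·x^7)·Dx^3 + (13 + 306·x^2 + 2673·x^4 + 11664·x^6 + 26244·x^8)·Dx^4  (order 4).
h: a_k = 0, 36, 0, -180, 0, 4116/5, 0, -174676/35, 0, …
ICs: h(0) = 0, h′(0) = 36, h′′(0) = 0, h′′′(0) = -1080.

f: a_k = 4, 0, -8, 0, 8/3, 0, -16/45, 0, 8/315, …
g: a_k = 0, 9, 0, -27, 0, 729/5, 0, -6561/7, 0, …
Product ⇒ symmetric product L₀, ord ≤ 4.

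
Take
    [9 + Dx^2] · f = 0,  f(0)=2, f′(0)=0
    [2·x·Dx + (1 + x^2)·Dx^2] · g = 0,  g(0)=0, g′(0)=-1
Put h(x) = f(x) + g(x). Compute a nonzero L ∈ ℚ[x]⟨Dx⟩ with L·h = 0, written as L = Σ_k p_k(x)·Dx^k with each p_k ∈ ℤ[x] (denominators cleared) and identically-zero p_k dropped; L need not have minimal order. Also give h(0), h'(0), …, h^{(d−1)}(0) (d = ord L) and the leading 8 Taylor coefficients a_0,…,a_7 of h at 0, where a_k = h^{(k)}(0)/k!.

f: a_k = 2, 0, -9, 0, 27/4, 0, -81/40, 0, …
g: a_k = 0, -1, 0, 1/3, 0, -1/5, 0, 1/7, …
Weyl lclm of L_f,L_g ⇒ L₀ (ord ≤ 4).
L = (-54·x + 540·x^3 + 162·x^5)·Dx + (63 + 279·x^2 + 297·x^4 + 81·x^6)·Dx^2 + (-6·x + 60·x^3 + 18·x^5)·Dx^3 + (7 + 31·x^2 + 33·x^4 + 9·x^6)·Dx^4  (order 4).
h: a_k = 2, -1, -9, 1/3, 27/4, -1/5, -81/40, 1/7, …
ICs: h(0) = 2, h′(0) = -1, h′′(0) = -18, h′′′(0) = 2.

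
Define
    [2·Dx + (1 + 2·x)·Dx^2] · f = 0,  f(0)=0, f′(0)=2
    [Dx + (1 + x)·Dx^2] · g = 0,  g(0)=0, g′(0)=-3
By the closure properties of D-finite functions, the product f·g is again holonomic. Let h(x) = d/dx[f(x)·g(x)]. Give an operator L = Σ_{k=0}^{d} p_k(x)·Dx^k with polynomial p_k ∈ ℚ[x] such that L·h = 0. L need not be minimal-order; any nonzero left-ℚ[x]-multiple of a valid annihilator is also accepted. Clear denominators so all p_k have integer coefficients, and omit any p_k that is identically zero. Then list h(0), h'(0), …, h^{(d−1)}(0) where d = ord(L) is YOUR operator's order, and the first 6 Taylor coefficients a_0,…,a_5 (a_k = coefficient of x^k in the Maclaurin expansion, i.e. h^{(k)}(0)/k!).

L = (20 + 48·x + 32·x^2) + (66 + 268·x + 360·x^2 + 160·x^3)·Dx + (32 + 180·x + 372·x^2 + 336·x^3 + 112·x^4)·Dx^2 + (3 + 22·x + 63·x^2 + 88·x^3 + 60·x^4 + 16·x^5)·Dx^3  (order 3).
h: a_k = 0, -12, 27, -52, 195/2, -917/5, …
ICs: h(0) = 0, h′(0) = -12, h′′(0) = 54.

f: a_k = 0, 2, -2, 8/3, -4, 32/5, …
g: a_k = 0, -3, 3/2, -1, 3/4, -3/5, …
L₀ := L_f ⊗_s L_g (sym. prod.), ord ≤ 4.
Differentiate: ansatz ord ≤ ord L₀ ⇒ L.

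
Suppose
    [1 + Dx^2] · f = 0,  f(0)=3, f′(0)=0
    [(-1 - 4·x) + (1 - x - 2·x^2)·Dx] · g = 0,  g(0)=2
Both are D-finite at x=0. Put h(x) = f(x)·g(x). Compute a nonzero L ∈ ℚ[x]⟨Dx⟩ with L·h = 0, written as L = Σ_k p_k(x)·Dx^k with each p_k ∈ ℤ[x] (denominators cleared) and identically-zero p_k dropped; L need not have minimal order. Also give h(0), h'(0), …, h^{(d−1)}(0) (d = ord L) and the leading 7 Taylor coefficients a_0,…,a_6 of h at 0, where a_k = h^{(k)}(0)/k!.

f: a_k = 3, 0, -3/2, 0, 1/8, 0, -1/240, …
g: a_k = 2, 2, 6, 10, 22, 42, 86, …
h₀=f·g: eliminate ⇒ L₀, order ≤ 2·1.
L = (3 + x + 2·x^2) + (2 + 8·x)·Dx + (-1 + x + 2·x^2)·Dx^2  (order 2).
h: a_k = 6, 6, 15, 27, 229/4, 445/4, 27089/120, …
ICs: h(0) = 6, h′(0) = 6.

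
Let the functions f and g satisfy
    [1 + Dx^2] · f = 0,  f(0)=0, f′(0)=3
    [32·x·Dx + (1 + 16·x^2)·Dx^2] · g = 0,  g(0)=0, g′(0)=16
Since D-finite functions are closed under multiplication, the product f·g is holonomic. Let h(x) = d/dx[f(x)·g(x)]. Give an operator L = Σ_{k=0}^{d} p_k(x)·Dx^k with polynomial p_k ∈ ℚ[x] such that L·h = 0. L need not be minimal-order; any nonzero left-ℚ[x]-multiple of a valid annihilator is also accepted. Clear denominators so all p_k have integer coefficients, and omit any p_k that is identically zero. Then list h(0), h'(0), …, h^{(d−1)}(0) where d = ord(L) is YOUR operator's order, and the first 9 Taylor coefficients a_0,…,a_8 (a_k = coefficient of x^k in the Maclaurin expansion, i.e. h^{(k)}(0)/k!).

f: a_k = 0, 3, 0, -1/2, 0, 1/40, 0, -1/1680, 0, …
g: a_k = 0, 16, 0, -256/3, 0, 4096/5, 0, -65536/7, 0, …
Product ⇒ symmetric product L₀, ord ≤ 4.
Derive L from L₀ (diff closure).
L = (209105 + 6893664·x^2 + 261353216·x^4 + 52248576·x^6 - 2162688·x^8 - 60817408·x^10 + 16777216·x^12) + (108608·x + 9933824·x^3 + 133857280·x^5 + 44564480·x^7 + 20971520·x^9 + 67108864·x^11)·Dx + (210210 + 6980800·x^2 + 263314944·x^4 + 66224128·x^6 + 4063232·x^8 - 54525952·x^10 + 33554432·x^12)·Dx^2 + (108608·x + 9933824·x^3 + 133857280·x^5 + 44564480·x^7 + 20971520·x^9 + 67108864·x^11)·Dx^3 + (1105 + 87136·x^2 + 1961728·x^4 + 13975552·x^6 + 6225920·x^8 + 6291456·x^10 + 16777216·x^12)·Dx^4  (order 4).
h: a_k = 0, 96, 0, -1056, 0, 15004, 0, -1139944/5, 0, …
ICs: h(0) = 0, h′(0) = 96, h′′(0) = 0, h′′′(0) = -6336.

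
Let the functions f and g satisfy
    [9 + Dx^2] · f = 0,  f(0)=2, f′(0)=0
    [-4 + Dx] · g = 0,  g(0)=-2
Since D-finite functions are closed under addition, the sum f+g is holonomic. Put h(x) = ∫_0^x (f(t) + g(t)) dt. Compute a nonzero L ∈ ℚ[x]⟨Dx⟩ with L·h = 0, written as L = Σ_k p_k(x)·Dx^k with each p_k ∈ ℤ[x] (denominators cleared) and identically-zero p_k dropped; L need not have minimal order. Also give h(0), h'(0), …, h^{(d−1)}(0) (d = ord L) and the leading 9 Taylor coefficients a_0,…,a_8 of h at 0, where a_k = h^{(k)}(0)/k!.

L = -36·Dx + 9·Dx^2 - 4·Dx^3 + Dx^4  (order 4).
h: a_k = 0, 0, -4, -25/3, -16/3, -35/12, -128/45, -965/504, -256/315, …
ICs: h(0) = 0, h′(0) = 0, h′′(0) = -8, h′′′(0) = -50.

f: a_k = 2, 0, -9, 0, 27/4, 0, -81/40, 0, 729/2240, …
g: a_k = -2, -8, -16, -64/3, -64/3, -256/15, -512/45, -2048/315, -1024/315, …
h₀=f+g: left-lcm gives L₀, ord ≤ 3.
h=∫h₀ ⇒ L = L₀·Dx.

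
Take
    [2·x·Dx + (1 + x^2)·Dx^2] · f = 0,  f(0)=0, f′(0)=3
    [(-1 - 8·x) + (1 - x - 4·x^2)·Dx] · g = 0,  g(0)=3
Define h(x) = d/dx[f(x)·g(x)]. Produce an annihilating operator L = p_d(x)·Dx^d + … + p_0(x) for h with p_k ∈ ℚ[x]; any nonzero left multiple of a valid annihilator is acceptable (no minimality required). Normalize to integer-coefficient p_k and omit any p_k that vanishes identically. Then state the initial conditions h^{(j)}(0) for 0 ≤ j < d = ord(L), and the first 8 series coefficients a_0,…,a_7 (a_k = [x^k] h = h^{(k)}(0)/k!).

L = (86 + 318·x^2 + 96·x^3 + 576·x^4) + (13 + 106·x + 57·x^2 + 334·x^3 + 96·x^4 + 384·x^5)·Dx + (-4 + 3·x + x^2 + 19·x^3 + 53·x^4 + 16·x^5 + 48·x^6)·Dx^2  (order 2).
h: a_k = 9, 18, 126, 312, 1239, 16794/5, 10848, 1060896/35, …
ICs: h(0) = 9, h′(0) = 18.

f: a_k = 0, 3, 0, -1, 0, 3/5, 0, -3/7, …
g: a_k = 3, 3, 15, 27, 87, 195, 543, 1323, …
f·g: L₀ = L_f ⊗_s L_g, ord ≤ 2·1.
Derive L from L₀ (diff closure).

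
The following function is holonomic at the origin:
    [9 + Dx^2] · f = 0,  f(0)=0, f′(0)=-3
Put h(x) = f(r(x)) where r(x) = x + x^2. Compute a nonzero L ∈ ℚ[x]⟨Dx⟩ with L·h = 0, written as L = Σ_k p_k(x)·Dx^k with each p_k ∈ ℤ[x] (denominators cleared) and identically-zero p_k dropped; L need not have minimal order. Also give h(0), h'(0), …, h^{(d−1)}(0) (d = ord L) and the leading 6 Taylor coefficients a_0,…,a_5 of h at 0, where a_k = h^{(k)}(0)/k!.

f: a_k = 0, -3, 0, 9/2, 0, -81/40, …
Substitute x→r, Dx→(1/r')Dx; clear ⇒ L₀.
L = (9 + 54·x + 108·x^2 + 72·x^3) - 2·Dx + (1 + 2·x)·Dx^2  (order 2).
h: a_k = 0, -3, -3, 9/2, 27/2, 459/40, …
ICs: h(0) = 0, h′(0) = -3.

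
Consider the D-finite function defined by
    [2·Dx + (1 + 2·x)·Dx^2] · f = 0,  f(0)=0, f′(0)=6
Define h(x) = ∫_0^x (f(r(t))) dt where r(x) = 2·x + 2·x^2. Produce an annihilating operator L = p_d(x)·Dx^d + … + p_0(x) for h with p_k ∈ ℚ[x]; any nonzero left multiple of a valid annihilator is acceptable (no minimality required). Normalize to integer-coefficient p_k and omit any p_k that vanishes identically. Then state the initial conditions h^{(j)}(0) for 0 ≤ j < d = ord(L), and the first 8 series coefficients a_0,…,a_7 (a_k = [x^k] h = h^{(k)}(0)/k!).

L = 2·Dx^2 + (1 + 2·x)·Dx^3  (order 3).
h: a_k = 0, 0, 6, -4, 4, -24/5, 32/5, -64/7, …
ICs: h(0) = 0, h′(0) = 0, h′′(0) = 12.

f: a_k = 0, 6, -6, 8, -12, 96/5, -32, 384/7, …
Substitute x→r, Dx→(1/r')Dx; clear ⇒ L₀.
∫: right-multiply L₀ by Dx.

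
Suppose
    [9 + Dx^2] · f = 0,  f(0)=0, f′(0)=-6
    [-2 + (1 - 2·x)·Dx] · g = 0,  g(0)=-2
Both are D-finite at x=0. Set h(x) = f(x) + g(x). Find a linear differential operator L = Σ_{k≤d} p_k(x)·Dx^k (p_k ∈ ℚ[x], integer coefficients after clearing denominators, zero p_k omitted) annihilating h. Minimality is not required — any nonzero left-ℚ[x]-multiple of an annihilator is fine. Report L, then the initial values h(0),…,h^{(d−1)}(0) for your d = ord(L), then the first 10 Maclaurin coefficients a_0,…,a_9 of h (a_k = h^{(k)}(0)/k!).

L = (-594 + 648·x - 648·x^2) + (153 - 630·x + 972·x^2 - 648·x^3)·Dx + (-66 + 72·x - 72·x^2)·Dx^2 + (17 - 70·x + 108·x^2 - 72·x^3)·Dx^3  (order 3).
h: a_k = -2, -10, -8, -7, -32, -1361/20, -128, -71437/280, -512, -2294003/2240, …
ICs: h(0) = -2, h′(0) = -10, h′′(0) = -16.

f: a_k = 0, -6, 0, 9, 0, -81/20, 0, 243/280, 0, -243/2240, …
g: a_k = -2, -4, -8, -16, -32, -64, -128, -256, -512, -1024, …
h₀=f+g: left-lcm gives L₀, ord ≤ 3.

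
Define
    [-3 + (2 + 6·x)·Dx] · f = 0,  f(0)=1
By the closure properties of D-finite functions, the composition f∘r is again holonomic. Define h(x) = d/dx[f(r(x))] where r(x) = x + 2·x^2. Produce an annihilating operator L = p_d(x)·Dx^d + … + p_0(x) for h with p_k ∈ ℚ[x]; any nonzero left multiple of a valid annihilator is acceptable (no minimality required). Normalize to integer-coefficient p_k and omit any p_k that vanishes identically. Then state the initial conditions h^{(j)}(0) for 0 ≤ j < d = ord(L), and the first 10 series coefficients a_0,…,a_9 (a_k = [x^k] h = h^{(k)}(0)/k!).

L = 5 + (-2 - 14·x - 36·x^2 - 48·x^3)·Dx  (order 1).
h: a_k = 3/2, 15/4, -135/16, 315/32, 2025/256, -33615/512, 292005/2048, -282285/4096, -35352855/65536, 247756725/131072, …
ICs: h(0) = 3/2.

f: a_k = 1, 3/2, -9/8, 27/16, -405/128, 1701/256, -15309/1024, 72171/2048, -2814669/32768, 14073345/65536, …
Change of var in L_f (x↦r) gives L₀.
Differentiate: ansatz ord ≤ ord L₀ ⇒ L.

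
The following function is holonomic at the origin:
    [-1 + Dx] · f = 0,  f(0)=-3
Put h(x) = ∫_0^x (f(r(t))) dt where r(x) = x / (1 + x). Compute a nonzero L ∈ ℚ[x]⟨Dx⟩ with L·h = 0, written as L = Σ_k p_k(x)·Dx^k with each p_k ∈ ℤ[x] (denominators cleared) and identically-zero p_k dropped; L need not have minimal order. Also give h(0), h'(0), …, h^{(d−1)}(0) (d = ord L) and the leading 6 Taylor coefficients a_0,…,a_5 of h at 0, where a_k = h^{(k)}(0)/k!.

f: a_k = -3, -3, -3/2, -1/2, -1/8, -1/40, …
f∘r: x↦r, Dx↦Dx/r' in L_f ⇒ L₀.
h=∫h₀ ⇒ L = L₀·Dx.
L = -Dx + (1 + 2·x + x^2)·Dx^2  (order 2).
h: a_k = 0, -3, -3/2, 1/2, -1/8, -1/40, …
ICs: h(0) = 0, h′(0) = -3.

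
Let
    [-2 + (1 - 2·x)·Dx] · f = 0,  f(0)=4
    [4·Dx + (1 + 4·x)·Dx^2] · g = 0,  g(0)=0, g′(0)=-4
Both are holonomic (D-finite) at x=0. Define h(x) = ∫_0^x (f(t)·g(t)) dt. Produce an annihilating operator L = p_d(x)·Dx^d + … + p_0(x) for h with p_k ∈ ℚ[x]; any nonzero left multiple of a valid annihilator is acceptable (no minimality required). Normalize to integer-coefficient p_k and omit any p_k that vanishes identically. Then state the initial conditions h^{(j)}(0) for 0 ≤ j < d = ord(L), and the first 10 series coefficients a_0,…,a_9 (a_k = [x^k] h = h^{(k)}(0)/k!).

L = 8·Dx + 24·x·Dx^2 + (-1 - 2·x + 8·x^2)·Dx^3  (order 3).
h: a_k = 0, 0, -8, 0, -64/3, 256/15, -4864/45, 1024/5, -28416/35, 692224/315, …
ICs: h(0) = 0, h′(0) = 0, h′′(0) = -16.

f: a_k = 4, 8, 16, 32, 64, 128, 256, 512, 1024, 2048, …
g: a_k = 0, -4, 8, -64/3, 64, -1024/5, 2048/3, -16384/7, 8192, -262144/9, …
Sym-product of L_f,L_g gives L₀ (≤ ord 2).
h=∫₀ˣh₀: take L = L₀·Dx.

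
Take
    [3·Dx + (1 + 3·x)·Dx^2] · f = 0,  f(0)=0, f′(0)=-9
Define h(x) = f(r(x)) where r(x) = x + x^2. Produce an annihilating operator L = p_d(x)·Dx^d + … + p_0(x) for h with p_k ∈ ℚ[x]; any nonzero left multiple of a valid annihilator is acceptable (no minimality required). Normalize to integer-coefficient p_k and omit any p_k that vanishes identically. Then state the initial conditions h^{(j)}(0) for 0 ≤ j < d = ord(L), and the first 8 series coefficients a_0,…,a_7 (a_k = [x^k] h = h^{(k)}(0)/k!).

f: a_k = 0, -9, 27/2, -27, 243/4, -729/5, 729/2, -6561/7, …
h₀=f(r): pull back L_f along r ⇒ L₀.
L = (1 + 6·x + 6·x^2)·Dx + (1 + 5·x + 9·x^2 + 6·x^3)·Dx^2  (order 2).
h: a_k = 0, -9, 9/2, 0, -27/4, 81/5, -27, 243/7, …
ICs: h(0) = 0, h′(0) = -9.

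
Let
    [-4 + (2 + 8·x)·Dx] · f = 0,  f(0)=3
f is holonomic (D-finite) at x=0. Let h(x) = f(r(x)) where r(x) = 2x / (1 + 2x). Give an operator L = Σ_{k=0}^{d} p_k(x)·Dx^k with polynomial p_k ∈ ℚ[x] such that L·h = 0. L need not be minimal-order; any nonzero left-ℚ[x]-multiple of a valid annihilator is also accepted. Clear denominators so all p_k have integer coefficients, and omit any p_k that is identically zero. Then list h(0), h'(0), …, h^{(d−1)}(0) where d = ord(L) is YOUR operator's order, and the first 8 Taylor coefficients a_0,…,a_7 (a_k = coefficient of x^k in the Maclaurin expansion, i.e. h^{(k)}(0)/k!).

f: a_k = 3, 6, -6, 12, -30, 84, -252, 792, …
h₀=f(r): pull back L_f along r ⇒ L₀.
L = -4 + (1 + 12·x + 20·x^2)·Dx  (order 1).
h: a_k = 3, 12, -48, 240, -1440, 9792, -72192, 561408, …
ICs: h(0) = 3.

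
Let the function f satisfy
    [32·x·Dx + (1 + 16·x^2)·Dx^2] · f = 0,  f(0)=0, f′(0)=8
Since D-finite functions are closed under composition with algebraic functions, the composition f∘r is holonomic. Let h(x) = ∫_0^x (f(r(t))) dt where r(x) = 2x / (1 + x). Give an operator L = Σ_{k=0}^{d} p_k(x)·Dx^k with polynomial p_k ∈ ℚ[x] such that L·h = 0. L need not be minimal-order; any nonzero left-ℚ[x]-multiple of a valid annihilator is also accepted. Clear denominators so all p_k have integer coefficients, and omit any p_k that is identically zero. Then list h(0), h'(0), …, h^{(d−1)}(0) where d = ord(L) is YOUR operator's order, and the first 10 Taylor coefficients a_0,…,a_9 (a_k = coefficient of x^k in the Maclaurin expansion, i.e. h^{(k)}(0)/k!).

f: a_k = 0, 8, 0, -128/3, 0, 2048/5, 0, -32768/7, 0, 524288/9, …
Change of var in L_f (x↦r) gives L₀.
h=∫₀ˣh₀: take L = L₀·Dx.
L = (2 + 130·x)·Dx^2 + (1 + 2·x + 65·x^2)·Dx^3  (order 3).
h: a_k = 0, 0, 8, -16/3, -244/3, 1008/5, 27688/15, -186416/21, -356722/7, 415856, …
ICs: h(0) = 0, h′(0) = 0, h′′(0) = 16.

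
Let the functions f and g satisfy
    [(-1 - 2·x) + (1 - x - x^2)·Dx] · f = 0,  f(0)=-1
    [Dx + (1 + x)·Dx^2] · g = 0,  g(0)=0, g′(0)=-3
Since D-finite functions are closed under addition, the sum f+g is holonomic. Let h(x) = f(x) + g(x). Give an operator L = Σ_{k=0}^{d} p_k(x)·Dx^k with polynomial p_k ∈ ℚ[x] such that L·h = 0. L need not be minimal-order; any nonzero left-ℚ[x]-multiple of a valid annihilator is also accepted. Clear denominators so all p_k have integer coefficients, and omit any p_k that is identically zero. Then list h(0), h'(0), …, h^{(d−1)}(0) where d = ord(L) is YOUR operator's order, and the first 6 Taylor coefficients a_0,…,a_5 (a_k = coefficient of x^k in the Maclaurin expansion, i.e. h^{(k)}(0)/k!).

f: a_k = -1, -1, -2, -3, -5, -8, …
g: a_k = 0, -3, 3/2, -1, 3/4, -3/5, …
Weyl lclm of L_f,L_g ⇒ L₀ (ord ≤ 3).
L = (26 + 70·x + 76·x^2 + 36·x^3 + 12·x^4)·Dx + (16 + 84·x + 160·x^2 + 144·x^3 + 74·x^4 + 20·x^5)·Dx^2 + (-5 - 11·x + x^2 + 23·x^3 + 29·x^4 + 17·x^5 + 4·x^6)·Dx^3  (order 3).
h: a_k = -1, -4, -1/2, -4, -17/4, -43/5, …
ICs: h(0) = -1, h′(0) = -4, h′′(0) = -1.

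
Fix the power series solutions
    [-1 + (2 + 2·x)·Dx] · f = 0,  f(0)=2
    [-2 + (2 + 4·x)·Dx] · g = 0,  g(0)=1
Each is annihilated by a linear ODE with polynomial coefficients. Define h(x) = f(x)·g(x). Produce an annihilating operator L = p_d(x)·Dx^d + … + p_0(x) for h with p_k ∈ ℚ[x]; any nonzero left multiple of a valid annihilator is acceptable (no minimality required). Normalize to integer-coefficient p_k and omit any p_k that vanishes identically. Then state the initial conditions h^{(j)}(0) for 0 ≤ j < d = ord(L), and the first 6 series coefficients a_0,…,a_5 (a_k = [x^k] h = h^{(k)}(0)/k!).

L = (-3 - 4·x) + (2 + 6·x + 4·x^2)·Dx  (order 1).
h: a_k = 2, 3, -1/4, 3/8, -37/64, 117/128, …
ICs: h(0) = 2.

f: a_k = 2, 1, -1/4, 1/8, -5/64, 7/128, …
g: a_k = 1, 1, -1/2, 1/2, -5/8, 7/8, …
L₀ := L_f ⊗_s L_g (sym. prod.), ord ≤ 1.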